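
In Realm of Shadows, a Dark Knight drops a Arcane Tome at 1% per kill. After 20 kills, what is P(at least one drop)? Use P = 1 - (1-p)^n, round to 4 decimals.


P(at least one) = 1 - P(none) = 1 - (1-p)^n
p = 1/100 = 0.01
1 - p = 0.99
(1 - p)^20 = 0.99^20 = 0.817907
P(at least one) = 1 - 0.817907 = 0.1821

0.1821


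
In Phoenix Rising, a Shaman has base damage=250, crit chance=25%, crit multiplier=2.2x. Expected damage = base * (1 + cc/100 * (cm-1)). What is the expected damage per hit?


E[dmg] = base * (1 + crit_chance * (crit_mult - 1))
cc as decimal = 25/100 = 0.25
cm - 1 = 2.2 - 1 = 1.2
Bonus factor = 0.25 * 1.2 = 0.3
Total multiplier = 1 + 0.3 = 1.3
Expected damage = 250 * 1.3 = 325.00

325.00 damage


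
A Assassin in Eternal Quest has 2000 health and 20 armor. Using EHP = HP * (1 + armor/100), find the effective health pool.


EHP = 2000 * (1 + 20/100)
= 2000 * (1 + 0.2)
= 2000 * 1.2
= 2400.0

2400.0 EHP


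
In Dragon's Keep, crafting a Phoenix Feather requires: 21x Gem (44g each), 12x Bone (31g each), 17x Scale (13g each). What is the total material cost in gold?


Cost breakdown:
  Gem: 21 * 44 = 924
  Bone: 12 * 31 = 372
  Scale: 17 * 13 = 221
Total = 924 + 372 + 221 = 1517

1517 gold


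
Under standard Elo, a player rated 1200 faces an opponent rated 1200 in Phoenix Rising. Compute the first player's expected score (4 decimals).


Elo expected score: Ea = 1/(1 + 10^((Rb-Ra)/400))
Rb - Ra = 1200 - 1200 = 0
(Rb-Ra)/400 = 0/400 = 0.0
10^0.0 = 1.0
Ea = 1/(1 + 1.0) = 1/2.0 = 0.5000

0.5000


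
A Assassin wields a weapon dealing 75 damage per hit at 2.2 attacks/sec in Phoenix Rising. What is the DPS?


DPS = damage * attack_speed
= 75 * 2.2
= 165.0

165.0 DPS


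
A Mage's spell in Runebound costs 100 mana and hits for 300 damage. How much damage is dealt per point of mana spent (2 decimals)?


Efficiency = damage / mana
= 300 / 100
= 3.00

3.00 dmg/mana


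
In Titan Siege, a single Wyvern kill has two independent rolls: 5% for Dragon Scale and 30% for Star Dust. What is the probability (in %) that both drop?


For independent events, P(both) = P(A) * P(B)
= 5% * 30%
= 150 / 100 %
= 1.5%

1.5%


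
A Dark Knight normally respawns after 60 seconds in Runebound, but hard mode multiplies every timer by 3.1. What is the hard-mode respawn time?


Respawn time = base * multiplier
= 60 * 3.1
= 186.0 seconds

186.0 seconds


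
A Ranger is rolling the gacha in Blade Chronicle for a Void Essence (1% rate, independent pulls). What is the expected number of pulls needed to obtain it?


Expected pulls for a geometric distribution = 1/p = 100 / rate%
= 100 / 1
= 100.0

100.0 pulls


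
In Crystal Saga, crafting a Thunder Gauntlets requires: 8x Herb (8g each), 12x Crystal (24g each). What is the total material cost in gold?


Cost breakdown:
  Herb: 8 * 8 = 64
  Crystal: 12 * 24 = 288
Total = 64 + 288 = 352

352 gold


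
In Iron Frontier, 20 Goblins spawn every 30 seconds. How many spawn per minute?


Spawns per minute = count * (60 / interval)
= 20 * (60 / 30)
= 20 * 2.0
= 40.0

40.0 per minute


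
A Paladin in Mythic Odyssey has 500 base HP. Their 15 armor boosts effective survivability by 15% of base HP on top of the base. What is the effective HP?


EHP = 500 * (1 + 15/100)
= 500 * (1 + 0.15)
= 500 * 1.15
= 575.0

575.0 EHP


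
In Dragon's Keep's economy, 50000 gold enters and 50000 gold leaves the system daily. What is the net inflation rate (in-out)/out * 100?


Net gold = 50000 - 50000 = 0
Inflation rate = net / sunk * 100 = 0 / 50000 * 100
= 0.0 * 100
= 0.00%

0.00%


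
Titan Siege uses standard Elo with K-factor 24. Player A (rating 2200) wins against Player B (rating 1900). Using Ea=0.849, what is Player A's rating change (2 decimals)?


Elo update: delta = K * (S - Ea), where S = 1 (wins)
S - Ea = 1 - 0.849 = 0.151
Rating change = 24 * 0.151
= 3.62

3.62 rating points


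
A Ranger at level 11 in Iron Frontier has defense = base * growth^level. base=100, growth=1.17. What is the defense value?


value = base * growth^level
= 100 * 1.17^11
= 100 * 5.623989
= 562.40

562.40 defense


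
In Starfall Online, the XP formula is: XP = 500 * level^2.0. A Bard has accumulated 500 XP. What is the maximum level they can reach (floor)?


XP = 500 * level^2.0, so level = (XP / 500)^(1/2.0)
= (500 / 500)^(1/2.0)
= 1.0^0.5
= 1.0
Floor: level = 1

level 1


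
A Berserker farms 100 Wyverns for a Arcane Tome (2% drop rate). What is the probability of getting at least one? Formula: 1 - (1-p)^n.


P(at least one) = 1 - P(none) = 1 - (1-p)^n
p = 2/100 = 0.02
1 - p = 0.98
(1 - p)^100 = 0.98^100 = 0.132620
P(at least one) = 1 - 0.132620 = 0.8674

0.8674


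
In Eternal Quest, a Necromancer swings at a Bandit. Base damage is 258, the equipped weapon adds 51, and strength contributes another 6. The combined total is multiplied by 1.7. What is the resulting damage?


Sum base + weapon + str = 258 + 51 + 6 = 315
Multiply by 1.7:
315 * 1.7 = 535.5

535.5 damage


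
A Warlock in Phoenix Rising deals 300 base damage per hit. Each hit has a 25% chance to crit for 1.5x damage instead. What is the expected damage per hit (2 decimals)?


E[dmg] = base * (1 + crit_chance * (crit_mult - 1))
cc as decimal = 25/100 = 0.25
cm - 1 = 1.5 - 1 = 0.5
Bonus factor = 0.25 * 0.5 = 0.125
Total multiplier = 1 + 0.125 = 1.125
Expected damage = 300 * 1.125 = 337.50

337.50 damage


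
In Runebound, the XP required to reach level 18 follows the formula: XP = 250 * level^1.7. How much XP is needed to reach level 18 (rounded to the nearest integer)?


XP = 250 * level^1.7
Substitute level = 18:
XP = 250 * 18^1.7
= 250 * 136.133
= 34033

34033 XP


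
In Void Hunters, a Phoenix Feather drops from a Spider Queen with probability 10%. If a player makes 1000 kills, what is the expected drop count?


Expected drops = kills * (drop_rate / 100)
= 1000 * (10 / 100)
= 1000 * 0.1
= 100.0

100.0 drops


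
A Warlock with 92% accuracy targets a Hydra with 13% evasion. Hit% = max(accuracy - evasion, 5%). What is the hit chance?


accuracy - evasion = 92 - 13 = 79
Apply floor: max(79, 5) = 79
Hit chance = 79%

79%


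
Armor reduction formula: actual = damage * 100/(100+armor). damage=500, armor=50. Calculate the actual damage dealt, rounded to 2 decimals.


actual = 500 * 100 / (100 + 50)
= 500 * 100 / 150
= 50000 / 150
= 333.33

333.33 damage


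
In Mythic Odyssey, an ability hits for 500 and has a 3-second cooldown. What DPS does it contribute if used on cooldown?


DPS = damage / cooldown
= 500 / 3
= 166.67

166.67 DPS


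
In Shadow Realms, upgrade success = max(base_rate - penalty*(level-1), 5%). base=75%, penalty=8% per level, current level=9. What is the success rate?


raw_rate = 75 - 8 * (9 - 1)
= 75 - 8 * 8
= 75 - 64
= 11
Apply floor: max(11, 5) = 11%

11%


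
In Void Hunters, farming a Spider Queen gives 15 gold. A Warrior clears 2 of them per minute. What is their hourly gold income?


Gold per minute = 15 * 2 = 30
Gold per hour = 30 * 60 = 1800

1800 gold/hour


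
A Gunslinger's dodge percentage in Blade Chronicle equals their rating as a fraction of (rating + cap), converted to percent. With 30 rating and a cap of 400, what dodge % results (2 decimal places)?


dodge% = 30 / (30 + 400) * 100
= 30 / 430 * 100
= 0.069767 * 100
= 6.98%

6.98%


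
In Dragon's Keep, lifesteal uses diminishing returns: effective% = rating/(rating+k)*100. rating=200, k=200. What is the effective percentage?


effective% = rating / (rating + k) * 100
= 200 / (200 + 200) * 100
= 200 / 400 * 100
= 0.5 * 100
= 50.00%

50.00%


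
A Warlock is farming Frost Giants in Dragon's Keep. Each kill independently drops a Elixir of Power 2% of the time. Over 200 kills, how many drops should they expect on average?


Expected drops = kills * (drop_rate / 100)
= 200 * (2 / 100)
= 200 * 0.02
= 4.0

4.0 drops


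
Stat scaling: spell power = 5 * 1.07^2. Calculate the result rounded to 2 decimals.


value = base * growth^level
= 5 * 1.07^2
= 5 * 1.1449
= 5.72

5.72 spell power


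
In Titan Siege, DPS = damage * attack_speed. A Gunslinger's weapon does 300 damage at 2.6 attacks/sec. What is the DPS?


DPS = damage * attack_speed
= 300 * 2.6
= 780.0

780.0 DPS


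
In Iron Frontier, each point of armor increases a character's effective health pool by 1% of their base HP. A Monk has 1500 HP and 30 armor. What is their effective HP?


EHP = 1500 * (1 + 30/100)
= 1500 * (1 + 0.3)
= 1500 * 1.3
= 1950.0

1950.0 EHP


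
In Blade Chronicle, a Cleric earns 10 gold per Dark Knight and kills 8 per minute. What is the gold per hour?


Gold per minute = 10 * 8 = 80
Gold per hour = 80 * 60 = 4800

4800 gold/hour


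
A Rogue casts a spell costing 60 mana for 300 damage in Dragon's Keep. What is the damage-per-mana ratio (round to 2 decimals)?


Efficiency = damage / mana
= 300 / 60
= 5.00

5.00 dmg/mana


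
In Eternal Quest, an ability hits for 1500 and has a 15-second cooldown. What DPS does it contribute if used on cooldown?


DPS = damage / cooldown
= 1500 / 15
= 100.00

100.00 DPS


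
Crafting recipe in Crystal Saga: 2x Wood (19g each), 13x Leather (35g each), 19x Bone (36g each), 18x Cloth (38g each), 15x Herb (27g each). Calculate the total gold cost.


Cost breakdown:
  Wood: 2 * 19 = 38
  Leather: 13 * 35 = 455
  Bone: 19 * 36 = 684
  Cloth: 18 * 38 = 684
  Herb: 15 * 27 = 405
Total = 38 + 455 + 684 + 684 + 405 = 2266

2266 gold


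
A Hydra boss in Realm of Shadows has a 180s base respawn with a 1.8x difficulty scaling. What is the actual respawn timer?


Respawn time = base * multiplier
= 180 * 1.8
= 324.0 seconds

324.0 seconds


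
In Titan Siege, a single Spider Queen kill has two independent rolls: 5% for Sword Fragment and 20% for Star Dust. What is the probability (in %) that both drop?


For independent events, P(both) = P(A) * P(B)
= 5% * 20%
= 100 / 100 %
= 1.0%

1.0%


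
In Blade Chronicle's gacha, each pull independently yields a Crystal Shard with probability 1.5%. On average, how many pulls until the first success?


Expected pulls for a geometric distribution = 1/p = 100 / rate%
= 100 / 1.5
= 66.67

66.67 pulls


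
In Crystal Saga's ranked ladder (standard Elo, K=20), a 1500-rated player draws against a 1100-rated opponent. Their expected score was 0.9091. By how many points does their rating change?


Elo update: delta = K * (S - Ea), where S = 0.5 (draws)
S - Ea = 0.5 - 0.9091 = -0.4091
Rating change = 20 * -0.4091
= -8.18

-8.18 rating points


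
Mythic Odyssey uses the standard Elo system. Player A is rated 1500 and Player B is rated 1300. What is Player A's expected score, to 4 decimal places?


Elo expected score: Ea = 1/(1 + 10^((Rb-Ra)/400))
Rb - Ra = 1300 - 1500 = -200
(Rb-Ra)/400 = -200/400 = -0.5
10^-0.5 = 0.316228
Ea = 1/(1 + 0.316228) = 1/1.316228 = 0.7597

0.7597


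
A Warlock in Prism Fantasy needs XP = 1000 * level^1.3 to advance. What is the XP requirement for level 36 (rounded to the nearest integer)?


XP = 1000 * level^1.3
Substitute level = 36:
XP = 1000 * 36^1.3
= 1000 * 105.4856
= 105486

105486 XP


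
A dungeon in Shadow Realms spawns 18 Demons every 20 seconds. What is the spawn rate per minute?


Spawns per minute = count * (60 / interval)
= 18 * (60 / 20)
= 18 * 3.0
= 54.0

54.0 per minute


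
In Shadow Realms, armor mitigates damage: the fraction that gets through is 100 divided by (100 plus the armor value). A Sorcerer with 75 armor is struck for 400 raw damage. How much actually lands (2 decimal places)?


actual = 400 * 100 / (100 + 75)
= 400 * 100 / 175
= 40000 / 175
= 228.57

228.57 damage


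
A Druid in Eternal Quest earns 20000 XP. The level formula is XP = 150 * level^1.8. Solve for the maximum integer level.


XP = 150 * level^1.8, so level = (XP / 150)^(1/1.8)
= (20000 / 150)^(1/1.8)
= 133.3333^0.5556
= 15.1538
Floor: level = 15

level 15


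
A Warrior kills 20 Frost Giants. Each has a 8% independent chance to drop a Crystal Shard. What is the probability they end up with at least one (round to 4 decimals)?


P(at least one) = 1 - P(none) = 1 - (1-p)^n
p = 8/100 = 0.08
1 - p = 0.92
(1 - p)^20 = 0.92^20 = 0.188693
P(at least one) = 1 - 0.188693 = 0.8113

0.8113


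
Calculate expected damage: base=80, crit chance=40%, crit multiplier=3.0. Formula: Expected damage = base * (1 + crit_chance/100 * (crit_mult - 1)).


E[dmg] = base * (1 + crit_chance * (crit_mult - 1))
cc as decimal = 40/100 = 0.4
cm - 1 = 3.0 - 1 = 2.0
Bonus factor = 0.4 * 2.0 = 0.8
Total multiplier = 1 + 0.8 = 1.8
Expected damage = 80 * 1.8 = 144.00

144.00 damage


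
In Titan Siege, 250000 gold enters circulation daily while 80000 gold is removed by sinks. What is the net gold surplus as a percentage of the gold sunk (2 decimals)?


Net gold = 250000 - 80000 = 170000
Inflation rate = net / sunk * 100 = 170000 / 80000 * 100
= 2.125 * 100
= 212.50%

212.50%


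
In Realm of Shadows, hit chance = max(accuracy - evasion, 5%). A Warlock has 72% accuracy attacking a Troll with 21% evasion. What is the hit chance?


accuracy - evasion = 72 - 21 = 51
Apply floor: max(51, 5) = 51
Hit chance = 51%

51%


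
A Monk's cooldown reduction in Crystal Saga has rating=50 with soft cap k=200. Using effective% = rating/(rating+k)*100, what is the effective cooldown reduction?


effective% = rating / (rating + k) * 100
= 50 / (50 + 200) * 100
= 50 / 250 * 100
= 0.2 * 100
= 20.00%

20.00%


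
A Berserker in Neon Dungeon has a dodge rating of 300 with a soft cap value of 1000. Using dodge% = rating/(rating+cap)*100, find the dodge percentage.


dodge% = 300 / (300 + 1000) * 100
= 300 / 1300 * 100
= 0.230769 * 100
= 23.08%

23.08%


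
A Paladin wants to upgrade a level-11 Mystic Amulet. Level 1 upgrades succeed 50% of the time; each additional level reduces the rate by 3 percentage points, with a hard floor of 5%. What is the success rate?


raw_rate = 50 - 3 * (11 - 1)
= 50 - 3 * 10
= 50 - 30
= 20
Apply floor: max(20, 5) = 20%

20%


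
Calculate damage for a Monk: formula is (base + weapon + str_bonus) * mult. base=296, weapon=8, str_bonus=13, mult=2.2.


Sum base + weapon + str = 296 + 8 + 13 = 317
Multiply by 2.2:
317 * 2.2 = 697.4

697.4 damage


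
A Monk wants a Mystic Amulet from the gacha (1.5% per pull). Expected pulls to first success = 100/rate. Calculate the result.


Expected pulls for a geometric distribution = 1/p = 100 / rate%
= 100 / 1.5
= 66.67

66.67 pulls


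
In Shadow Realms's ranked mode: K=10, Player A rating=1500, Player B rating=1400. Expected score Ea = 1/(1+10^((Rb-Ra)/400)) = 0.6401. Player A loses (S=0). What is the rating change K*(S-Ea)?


Elo update: delta = K * (S - Ea), where S = 0 (loses)
S - Ea = 0 - 0.6401 = -0.6401
Rating change = 10 * -0.6401
= -6.40

-6.40 rating points


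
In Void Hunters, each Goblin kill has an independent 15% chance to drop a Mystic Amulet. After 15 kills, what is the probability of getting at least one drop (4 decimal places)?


P(at least one) = 1 - P(none) = 1 - (1-p)^n
p = 15/100 = 0.15
1 - p = 0.85
(1 - p)^15 = 0.85^15 = 0.087354
P(at least one) = 1 - 0.087354 = 0.9126

0.9126


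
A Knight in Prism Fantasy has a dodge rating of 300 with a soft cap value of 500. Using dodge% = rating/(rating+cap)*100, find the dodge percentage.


dodge% = 300 / (300 + 500) * 100
= 300 / 800 * 100
= 0.375 * 100
= 37.50%

37.50%


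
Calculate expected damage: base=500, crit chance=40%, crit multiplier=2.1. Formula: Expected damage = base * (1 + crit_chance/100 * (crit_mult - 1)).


E[dmg] = base * (1 + crit_chance * (crit_mult - 1))
cc as decimal = 40/100 = 0.4
cm - 1 = 2.1 - 1 = 1.1
Bonus factor = 0.4 * 1.1 = 0.44
Total multiplier = 1 + 0.44 = 1.44
Expected damage = 500 * 1.44 = 720.00

720.00 damage


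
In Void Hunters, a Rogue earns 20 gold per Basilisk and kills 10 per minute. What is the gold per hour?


Gold per minute = 20 * 10 = 200
Gold per hour = 200 * 60 = 12000

12000 gold/hour


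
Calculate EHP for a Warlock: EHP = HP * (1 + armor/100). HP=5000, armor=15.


EHP = 5000 * (1 + 15/100)
= 5000 * (1 + 0.15)
= 5000 * 1.15
= 5750.0

5750.0 EHP


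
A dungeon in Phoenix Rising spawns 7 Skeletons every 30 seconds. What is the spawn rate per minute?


Spawns per minute = count * (60 / interval)
= 7 * (60 / 30)
= 7 * 2.0
= 14.0

14.0 per minute


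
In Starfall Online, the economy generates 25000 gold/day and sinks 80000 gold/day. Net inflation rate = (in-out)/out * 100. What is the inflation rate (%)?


Net gold = 25000 - 80000 = -55000
Inflation rate = net / sunk * 100 = -55000 / 80000 * 100
= -0.6875 * 100
= -68.75%

-68.75%


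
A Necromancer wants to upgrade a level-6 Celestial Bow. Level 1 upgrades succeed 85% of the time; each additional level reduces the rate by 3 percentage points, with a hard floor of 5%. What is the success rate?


raw_rate = 85 - 3 * (6 - 1)
= 85 - 3 * 5
= 85 - 15
= 70
Apply floor: max(70, 5) = 70%

70%


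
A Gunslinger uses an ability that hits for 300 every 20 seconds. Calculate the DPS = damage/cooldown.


DPS = damage / cooldown
= 300 / 20
= 15.00

15.00 DPS


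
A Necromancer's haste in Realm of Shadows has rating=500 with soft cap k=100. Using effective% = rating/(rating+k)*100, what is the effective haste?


effective% = rating / (rating + k) * 100
= 500 / (500 + 100) * 100
= 500 / 600 * 100
= 0.833333 * 100
= 83.33%

83.33%


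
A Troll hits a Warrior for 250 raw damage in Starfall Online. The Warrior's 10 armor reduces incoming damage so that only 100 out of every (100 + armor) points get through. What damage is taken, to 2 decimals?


actual = 250 * 100 / (100 + 10)
= 250 * 100 / 110
= 25000 / 110
= 227.27

227.27 damage


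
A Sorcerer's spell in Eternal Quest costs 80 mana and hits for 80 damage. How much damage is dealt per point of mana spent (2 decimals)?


Efficiency = damage / mana
= 80 / 80
= 1.00

1.00 dmg/mana


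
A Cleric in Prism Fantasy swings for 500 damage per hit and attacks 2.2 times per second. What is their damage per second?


DPS = damage * attack_speed
= 500 * 2.2
= 1100.0

1100.0 DPS


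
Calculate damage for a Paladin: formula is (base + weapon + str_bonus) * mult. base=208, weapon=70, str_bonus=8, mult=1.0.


Sum base + weapon + str = 208 + 70 + 8 = 286
Multiply by 1.0:
286 * 1.0 = 286.0

286.0 damage


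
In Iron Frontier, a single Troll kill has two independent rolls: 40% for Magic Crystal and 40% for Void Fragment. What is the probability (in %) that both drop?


For independent events, P(both) = P(A) * P(B)
= 40% * 40%
= 1600 / 100 %
= 16.0%

16.0%


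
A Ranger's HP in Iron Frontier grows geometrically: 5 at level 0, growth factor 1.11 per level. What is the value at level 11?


value = base * growth^level
= 5 * 1.11^11
= 5 * 3.151757
= 15.76

15.76 HP


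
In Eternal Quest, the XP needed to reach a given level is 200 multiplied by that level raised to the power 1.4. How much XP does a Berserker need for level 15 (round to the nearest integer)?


XP = 200 * level^1.4
Substitute level = 15:
XP = 200 * 15^1.4
= 200 * 44.3127
= 8863

8863 XP


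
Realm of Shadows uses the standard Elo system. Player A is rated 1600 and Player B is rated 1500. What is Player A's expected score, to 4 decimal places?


Elo expected score: Ea = 1/(1 + 10^((Rb-Ra)/400))
Rb - Ra = 1500 - 1600 = -100
(Rb-Ra)/400 = -100/400 = -0.25
10^-0.25 = 0.562341
Ea = 1/(1 + 0.562341) = 1/1.562341 = 0.6401

0.6401


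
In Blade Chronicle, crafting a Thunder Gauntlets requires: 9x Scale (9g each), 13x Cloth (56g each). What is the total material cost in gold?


Cost breakdown:
  Scale: 9 * 9 = 81
  Cloth: 13 * 56 = 728
Total = 81 + 728 = 809

809 gold


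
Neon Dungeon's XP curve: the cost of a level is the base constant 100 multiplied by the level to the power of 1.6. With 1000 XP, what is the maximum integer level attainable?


XP = 100 * level^1.6, so level = (XP / 100)^(1/1.6)
= (1000 / 100)^(1/1.6)
= 10.0^0.625
= 4.217
Floor: level = 4

level 4


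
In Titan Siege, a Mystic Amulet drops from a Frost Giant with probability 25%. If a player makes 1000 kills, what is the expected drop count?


Expected drops = kills * (drop_rate / 100)
= 1000 * (25 / 100)
= 1000 * 0.25
= 250.0

250.0 drops


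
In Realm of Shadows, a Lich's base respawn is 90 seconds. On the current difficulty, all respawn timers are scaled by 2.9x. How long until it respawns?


Respawn time = base * multiplier
= 90 * 2.9
= 261.0 seconds

261.0 seconds


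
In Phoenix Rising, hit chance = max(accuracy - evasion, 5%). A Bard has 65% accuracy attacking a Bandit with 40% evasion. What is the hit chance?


accuracy - evasion = 65 - 40 = 25
Apply floor: max(25, 5) = 25
Hit chance = 25%

25%


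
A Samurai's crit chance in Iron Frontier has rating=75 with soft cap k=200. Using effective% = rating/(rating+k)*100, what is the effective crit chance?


effective% = rating / (rating + k) * 100
= 75 / (75 + 200) * 100
= 75 / 275 * 100
= 0.272727 * 100
= 27.27%

27.27%


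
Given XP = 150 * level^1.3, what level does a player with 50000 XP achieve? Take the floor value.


XP = 150 * level^1.3, so level = (XP / 150)^(1/1.3)
= (50000 / 150)^(1/1.3)
= 333.3333^0.7692
= 87.232
Floor: level = 87

level 87


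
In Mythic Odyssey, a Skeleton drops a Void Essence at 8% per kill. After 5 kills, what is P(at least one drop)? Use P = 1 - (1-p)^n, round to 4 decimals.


P(at least one) = 1 - P(none) = 1 - (1-p)^n
p = 8/100 = 0.08
1 - p = 0.92
(1 - p)^5 = 0.92^5 = 0.659082
P(at least one) = 1 - 0.659082 = 0.3409

0.3409


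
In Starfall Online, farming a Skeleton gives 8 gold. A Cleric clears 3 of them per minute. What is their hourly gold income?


Gold per minute = 8 * 3 = 24
Gold per hour = 24 * 60 = 1440

1440 gold/hour


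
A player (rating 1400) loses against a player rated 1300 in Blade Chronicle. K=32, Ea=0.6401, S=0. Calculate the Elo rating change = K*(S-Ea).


Elo update: delta = K * (S - Ea), where S = 0 (loses)
S - Ea = 0 - 0.6401 = -0.6401
Rating change = 32 * -0.6401
= -20.48

-20.48 rating points


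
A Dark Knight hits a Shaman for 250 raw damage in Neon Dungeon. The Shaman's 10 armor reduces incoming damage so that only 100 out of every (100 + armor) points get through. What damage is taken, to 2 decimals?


actual = 250 * 100 / (100 + 10)
= 250 * 100 / 110
= 25000 / 110
= 227.27

227.27 damage


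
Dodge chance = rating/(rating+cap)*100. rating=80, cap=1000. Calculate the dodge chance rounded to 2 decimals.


dodge% = 80 / (80 + 1000) * 100
= 80 / 1080 * 100
= 0.074074 * 100
= 7.41%

7.41%


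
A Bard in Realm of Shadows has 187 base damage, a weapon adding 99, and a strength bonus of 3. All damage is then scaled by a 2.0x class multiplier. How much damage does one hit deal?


Sum base + weapon + str = 187 + 99 + 3 = 289
Multiply by 2.0:
289 * 2.0 = 578.0

578.0 damage


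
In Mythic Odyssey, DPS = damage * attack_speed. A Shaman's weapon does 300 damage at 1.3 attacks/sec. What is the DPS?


DPS = damage * attack_speed
= 300 * 1.3
= 390.0

390.0 DPS


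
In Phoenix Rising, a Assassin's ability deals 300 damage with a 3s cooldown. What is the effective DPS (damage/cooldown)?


DPS = damage / cooldown
= 300 / 3
= 100.00

100.00 DPS


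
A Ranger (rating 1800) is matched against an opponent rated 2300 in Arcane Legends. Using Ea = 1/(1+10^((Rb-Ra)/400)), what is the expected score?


Elo expected score: Ea = 1/(1 + 10^((Rb-Ra)/400))
Rb - Ra = 2300 - 1800 = 500
(Rb-Ra)/400 = 500/400 = 1.25
10^1.25 = 17.782794
Ea = 1/(1 + 17.782794) = 1/18.782794 = 0.0532

0.0532


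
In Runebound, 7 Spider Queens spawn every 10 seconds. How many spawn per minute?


Spawns per minute = count * (60 / interval)
= 7 * (60 / 10)
= 7 * 6.0
= 42.0

42.0 per minute


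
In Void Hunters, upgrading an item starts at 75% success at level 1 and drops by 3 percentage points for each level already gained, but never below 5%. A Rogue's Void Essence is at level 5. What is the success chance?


raw_rate = 75 - 3 * (5 - 1)
= 75 - 3 * 4
= 75 - 12
= 63
Apply floor: max(63, 5) = 63%

63%


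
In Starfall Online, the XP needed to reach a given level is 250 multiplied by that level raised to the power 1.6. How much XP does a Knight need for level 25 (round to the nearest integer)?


XP = 250 * level^1.6
Substitute level = 25:
XP = 250 * 25^1.6
= 250 * 172.4662
= 43117

43117 XP


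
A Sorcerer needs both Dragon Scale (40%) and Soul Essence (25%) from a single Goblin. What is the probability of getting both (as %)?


For independent events, P(both) = P(A) * P(B)
= 40% * 25%
= 1000 / 100 %
= 10.0%

10.0%


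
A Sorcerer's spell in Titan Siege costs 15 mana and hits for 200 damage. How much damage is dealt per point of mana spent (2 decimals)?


Efficiency = damage / mana
= 200 / 15
= 13.33

13.33 dmg/mana


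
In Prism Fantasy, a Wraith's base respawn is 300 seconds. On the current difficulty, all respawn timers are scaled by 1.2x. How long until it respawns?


Respawn time = base * multiplier
= 300 * 1.2
= 360.0 seconds

360.0 seconds


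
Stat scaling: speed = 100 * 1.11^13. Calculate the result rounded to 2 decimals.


value = base * growth^level
= 100 * 1.11^13
= 100 * 3.88328
= 388.33

388.33 speed


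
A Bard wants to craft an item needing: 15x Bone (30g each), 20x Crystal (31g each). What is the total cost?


Cost breakdown:
  Bone: 15 * 30 = 450
  Crystal: 20 * 31 = 620
Total = 450 + 620 = 1070

1070 gold


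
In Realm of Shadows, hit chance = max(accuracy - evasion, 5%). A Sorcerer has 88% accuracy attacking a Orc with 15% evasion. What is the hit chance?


accuracy - evasion = 88 - 15 = 73
Apply floor: max(73, 5) = 73
Hit chance = 73%

73%


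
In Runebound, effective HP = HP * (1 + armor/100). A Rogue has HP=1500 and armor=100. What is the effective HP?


EHP = 1500 * (1 + 100/100)
= 1500 * (1 + 1.0)
= 1500 * 2.0
= 3000.0

3000.0 EHP


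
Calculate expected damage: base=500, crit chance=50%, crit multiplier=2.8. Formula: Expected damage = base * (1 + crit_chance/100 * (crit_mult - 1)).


E[dmg] = base * (1 + crit_chance * (crit_mult - 1))
cc as decimal = 50/100 = 0.5
cm - 1 = 2.8 - 1 = 1.8
Bonus factor = 0.5 * 1.8 = 0.9
Total multiplier = 1 + 0.9 = 1.9
Expected damage = 500 * 1.9 = 950.00

950.00 damage


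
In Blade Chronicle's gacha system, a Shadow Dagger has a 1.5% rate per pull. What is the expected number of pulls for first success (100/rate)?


Expected pulls for a geometric distribution = 1/p = 100 / rate%
= 100 / 1.5
= 66.67

66.67 pulls


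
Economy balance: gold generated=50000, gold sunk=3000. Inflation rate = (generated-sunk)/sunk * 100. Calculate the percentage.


Net gold = 50000 - 3000 = 47000
Inflation rate = net / sunk * 100 = 47000 / 3000 * 100
= 15.666667 * 100
= 1566.67%

1566.67%


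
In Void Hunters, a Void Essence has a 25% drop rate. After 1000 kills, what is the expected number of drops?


Expected drops = kills * (drop_rate / 100)
= 1000 * (25 / 100)
= 1000 * 0.25
= 250.0

250.0 drops


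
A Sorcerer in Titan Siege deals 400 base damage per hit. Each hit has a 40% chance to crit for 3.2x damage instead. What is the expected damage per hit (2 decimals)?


E[dmg] = base * (1 + crit_chance * (crit_mult - 1))
cc as decimal = 40/100 = 0.4
cm - 1 = 3.2 - 1 = 2.2
Bonus factor = 0.4 * 2.2 = 0.88
Total multiplier = 1 + 0.88 = 1.88
Expected damage = 400 * 1.88 = 752.00

752.00 damage


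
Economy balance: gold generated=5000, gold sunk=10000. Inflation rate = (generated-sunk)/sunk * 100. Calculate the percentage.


Net gold = 5000 - 10000 = -5000
Inflation rate = net / sunk * 100 = -5000 / 10000 * 100
= -0.5 * 100
= -50.00%

-50.00%


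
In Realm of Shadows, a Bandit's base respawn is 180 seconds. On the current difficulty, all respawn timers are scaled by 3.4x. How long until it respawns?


Respawn time = base * multiplier
= 180 * 3.4
= 612.0 seconds

612.0 seconds


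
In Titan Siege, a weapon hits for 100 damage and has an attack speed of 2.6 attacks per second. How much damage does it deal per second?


DPS = damage * attack_speed
= 100 * 2.6
= 260.0

260.0 DPS


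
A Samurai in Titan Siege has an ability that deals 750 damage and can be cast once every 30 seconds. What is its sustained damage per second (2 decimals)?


DPS = damage / cooldown
= 750 / 30
= 25.00

25.00 DPS


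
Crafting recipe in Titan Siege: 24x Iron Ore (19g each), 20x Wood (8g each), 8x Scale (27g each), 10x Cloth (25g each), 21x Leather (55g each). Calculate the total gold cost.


Cost breakdown:
  Iron Ore: 24 * 19 = 456
  Wood: 20 * 8 = 160
  Scale: 8 * 27 = 216
  Cloth: 10 * 25 = 250
  Leather: 21 * 55 = 1155
Total = 456 + 160 + 216 + 250 + 1155 = 2237

2237 gold


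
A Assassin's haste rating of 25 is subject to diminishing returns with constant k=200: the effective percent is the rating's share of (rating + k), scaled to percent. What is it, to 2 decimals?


effective% = rating / (rating + k) * 100
= 25 / (25 + 200) * 100
= 25 / 225 * 100
= 0.111111 * 100
= 11.11%

11.11%


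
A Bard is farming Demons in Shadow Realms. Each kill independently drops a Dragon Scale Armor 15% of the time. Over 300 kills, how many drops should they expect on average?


Expected drops = kills * (drop_rate / 100)
= 300 * (15 / 100)
= 300 * 0.15
= 45.0

45.0 drops


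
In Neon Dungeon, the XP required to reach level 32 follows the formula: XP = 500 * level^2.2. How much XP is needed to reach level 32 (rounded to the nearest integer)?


XP = 500 * level^2.2
Substitute level = 32:
XP = 500 * 32^2.2
= 500 * 2048.0
= 1024000

1024000 XP


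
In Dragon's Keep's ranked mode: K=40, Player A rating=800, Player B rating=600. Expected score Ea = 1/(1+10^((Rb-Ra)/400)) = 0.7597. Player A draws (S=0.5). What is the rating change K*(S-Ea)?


Elo update: delta = K * (S - Ea), where S = 0.5 (draws)
S - Ea = 0.5 - 0.7597 = -0.2597
Rating change = 40 * -0.2597
= -10.39

-10.39 rating points


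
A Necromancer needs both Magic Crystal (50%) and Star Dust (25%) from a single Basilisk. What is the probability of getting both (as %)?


For independent events, P(both) = P(A) * P(B)
= 50% * 25%
= 1250 / 100 %
= 12.5%

12.5%


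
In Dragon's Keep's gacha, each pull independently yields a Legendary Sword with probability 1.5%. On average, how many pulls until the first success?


Expected pulls for a geometric distribution = 1/p = 100 / rate%
= 100 / 1.5
= 66.67

66.67 pulls


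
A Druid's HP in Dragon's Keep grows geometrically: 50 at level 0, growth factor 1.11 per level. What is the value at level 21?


value = base * growth^level
= 50 * 1.11^21
= 50 * 8.949166
= 447.46

447.46 HP


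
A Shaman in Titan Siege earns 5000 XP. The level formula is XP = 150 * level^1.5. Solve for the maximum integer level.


XP = 150 * level^1.5, so level = (XP / 150)^(1/1.5)
= (5000 / 150)^(1/1.5)
= 33.3333^0.6667
= 10.3574
Floor: level = 10

level 10


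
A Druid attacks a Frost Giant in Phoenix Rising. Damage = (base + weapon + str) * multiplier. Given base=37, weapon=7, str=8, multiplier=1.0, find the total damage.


Sum base + weapon + str = 37 + 7 + 8 = 52
Multiply by 1.0:
52 * 1.0 = 52.0

52.0 damage


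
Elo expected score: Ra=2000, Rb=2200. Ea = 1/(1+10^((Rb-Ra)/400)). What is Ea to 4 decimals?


Elo expected score: Ea = 1/(1 + 10^((Rb-Ra)/400))
Rb - Ra = 2200 - 2000 = 200
(Rb-Ra)/400 = 200/400 = 0.5
10^0.5 = 3.162278
Ea = 1/(1 + 3.162278) = 1/4.162278 = 0.2403

0.2403


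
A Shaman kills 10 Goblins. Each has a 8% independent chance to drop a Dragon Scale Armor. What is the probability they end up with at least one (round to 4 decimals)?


P(at least one) = 1 - P(none) = 1 - (1-p)^n
p = 8/100 = 0.08
1 - p = 0.92
(1 - p)^10 = 0.92^10 = 0.434388
P(at least one) = 1 - 0.434388 = 0.5656

0.5656


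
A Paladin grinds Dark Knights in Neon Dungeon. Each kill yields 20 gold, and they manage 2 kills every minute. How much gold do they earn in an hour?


Gold per minute = 20 * 2 = 40
Gold per hour = 40 * 60 = 2400

2400 gold/hour


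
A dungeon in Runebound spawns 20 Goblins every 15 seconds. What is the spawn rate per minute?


Spawns per minute = count * (60 / interval)
= 20 * (60 / 15)
= 20 * 4.0
= 80.0

80.0 per minute


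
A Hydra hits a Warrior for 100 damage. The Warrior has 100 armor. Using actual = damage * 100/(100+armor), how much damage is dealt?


actual = 100 * 100 / (100 + 100)
= 100 * 100 / 200
= 10000 / 200
= 50.00

50.00 damage


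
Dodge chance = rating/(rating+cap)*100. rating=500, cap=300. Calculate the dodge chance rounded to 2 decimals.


dodge% = 500 / (500 + 300) * 100
= 500 / 800 * 100
= 0.625 * 100
= 62.50%

62.50%


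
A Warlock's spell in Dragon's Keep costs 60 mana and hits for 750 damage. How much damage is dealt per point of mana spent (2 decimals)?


Efficiency = damage / mana
= 750 / 60
= 12.50

12.50 dmg/mana


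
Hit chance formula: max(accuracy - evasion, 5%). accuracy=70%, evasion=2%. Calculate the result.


accuracy - evasion = 70 - 2 = 68
Apply floor: max(68, 5) = 68
Hit chance = 68%

68%


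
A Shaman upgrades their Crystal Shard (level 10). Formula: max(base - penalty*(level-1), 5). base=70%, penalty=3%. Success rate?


raw_rate = 70 - 3 * (10 - 1)
= 70 - 3 * 9
= 70 - 27
= 43
Apply floor: max(43, 5) = 43%

43%


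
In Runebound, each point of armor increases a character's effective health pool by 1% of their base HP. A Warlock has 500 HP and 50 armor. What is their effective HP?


EHP = 500 * (1 + 50/100)
= 500 * (1 + 0.5)
= 500 * 1.5
= 750.0

750.0 EHP


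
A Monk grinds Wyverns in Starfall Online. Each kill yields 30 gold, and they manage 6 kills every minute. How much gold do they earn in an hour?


Gold per minute = 30 * 6 = 180
Gold per hour = 180 * 60 = 10800

10800 gold/hour


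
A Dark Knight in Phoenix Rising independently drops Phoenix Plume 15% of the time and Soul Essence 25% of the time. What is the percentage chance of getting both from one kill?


For independent events, P(both) = P(A) * P(B)
= 15% * 25%
= 375 / 100 %
= 3.75%

3.75%


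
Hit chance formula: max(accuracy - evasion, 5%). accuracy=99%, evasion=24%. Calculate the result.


accuracy - evasion = 99 - 24 = 75
Apply floor: max(75, 5) = 75
Hit chance = 75%

75%


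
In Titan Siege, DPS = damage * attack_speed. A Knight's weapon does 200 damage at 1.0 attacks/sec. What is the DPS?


DPS = damage * attack_speed
= 200 * 1.0
= 200.0

200.0 DPS


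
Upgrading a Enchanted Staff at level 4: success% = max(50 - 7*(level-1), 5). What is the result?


raw_rate = 50 - 7 * (4 - 1)
= 50 - 7 * 3
= 50 - 21
= 29
Apply floor: max(29, 5) = 29%

29%


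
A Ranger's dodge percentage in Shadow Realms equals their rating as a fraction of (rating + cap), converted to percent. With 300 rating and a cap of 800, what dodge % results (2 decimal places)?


dodge% = 300 / (300 + 800) * 100
= 300 / 1100 * 100
= 0.272727 * 100
= 27.27%

27.27%


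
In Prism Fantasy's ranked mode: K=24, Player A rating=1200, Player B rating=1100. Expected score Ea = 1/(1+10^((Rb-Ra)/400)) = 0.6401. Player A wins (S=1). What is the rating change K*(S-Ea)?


Elo update: delta = K * (S - Ea), where S = 1 (wins)
S - Ea = 1 - 0.6401 = 0.3599
Rating change = 24 * 0.3599
= 8.64

8.64 rating points


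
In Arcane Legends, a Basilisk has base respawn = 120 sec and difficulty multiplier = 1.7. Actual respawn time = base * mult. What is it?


Respawn time = base * multiplier
= 120 * 1.7
= 204.0 seconds

204.0 seconds


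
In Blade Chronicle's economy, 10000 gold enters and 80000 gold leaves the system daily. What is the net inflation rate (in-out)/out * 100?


Net gold = 10000 - 80000 = -70000
Inflation rate = net / sunk * 100 = -70000 / 80000 * 100
= -0.875 * 100
= -87.50%

-87.50%


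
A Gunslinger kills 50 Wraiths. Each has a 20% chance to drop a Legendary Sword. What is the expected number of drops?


Expected drops = kills * (drop_rate / 100)
= 50 * (20 / 100)
= 50 * 0.2
= 10.0

10.0 drops


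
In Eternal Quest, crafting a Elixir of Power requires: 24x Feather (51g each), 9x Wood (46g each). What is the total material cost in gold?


Cost breakdown:
  Feather: 24 * 51 = 1224
  Wood: 9 * 46 = 414
Total = 1224 + 414 = 1638

1638 gold


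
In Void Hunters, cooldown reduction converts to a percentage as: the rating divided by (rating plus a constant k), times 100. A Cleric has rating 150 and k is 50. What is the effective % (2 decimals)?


effective% = rating / (rating + k) * 100
= 150 / (150 + 50) * 100
= 150 / 200 * 100
= 0.75 * 100
= 75.00%

75.00%


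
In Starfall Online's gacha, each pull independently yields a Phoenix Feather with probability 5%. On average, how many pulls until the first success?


Expected pulls for a geometric distribution = 1/p = 100 / rate%
= 100 / 5
= 20.0

20.0 pulls


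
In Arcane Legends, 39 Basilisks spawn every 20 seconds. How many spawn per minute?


Spawns per minute = count * (60 / interval)
= 39 * (60 / 20)
= 39 * 3.0
= 117.0

117.0 per minute


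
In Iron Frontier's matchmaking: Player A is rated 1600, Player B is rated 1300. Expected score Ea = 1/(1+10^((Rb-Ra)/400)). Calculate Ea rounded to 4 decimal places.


Elo expected score: Ea = 1/(1 + 10^((Rb-Ra)/400))
Rb - Ra = 1300 - 1600 = -300
(Rb-Ra)/400 = -300/400 = -0.75
10^-0.75 = 0.177828
Ea = 1/(1 + 0.177828) = 1/1.177828 = 0.8490

0.8490


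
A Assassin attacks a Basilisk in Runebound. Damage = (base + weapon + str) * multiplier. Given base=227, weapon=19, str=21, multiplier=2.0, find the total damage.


Sum base + weapon + str = 227 + 19 + 21 = 267
Multiply by 2.0:
267 * 2.0 = 534.0

534.0 damage


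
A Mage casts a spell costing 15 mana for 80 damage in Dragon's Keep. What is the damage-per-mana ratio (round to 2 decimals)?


Efficiency = damage / mana
= 80 / 15
= 5.33

5.33 dmg/mana


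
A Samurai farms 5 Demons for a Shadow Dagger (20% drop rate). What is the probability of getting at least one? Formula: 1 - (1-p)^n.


P(at least one) = 1 - P(none) = 1 - (1-p)^n
p = 20/100 = 0.2
1 - p = 0.8
(1 - p)^5 = 0.8^5 = 0.327680
P(at least one) = 1 - 0.327680 = 0.6723

0.6723


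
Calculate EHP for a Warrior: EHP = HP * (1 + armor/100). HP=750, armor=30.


EHP = 750 * (1 + 30/100)
= 750 * (1 + 0.3)
= 750 * 1.3
= 975.0

975.0 EHP


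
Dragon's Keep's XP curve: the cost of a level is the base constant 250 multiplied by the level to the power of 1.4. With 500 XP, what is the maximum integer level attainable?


XP = 250 * level^1.4, so level = (XP / 250)^(1/1.4)
= (500 / 250)^(1/1.4)
= 2.0^0.7143
= 1.6407
Floor: level = 1

level 1


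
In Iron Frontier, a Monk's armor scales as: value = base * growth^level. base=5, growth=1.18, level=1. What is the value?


value = base * growth^level
= 5 * 1.18^1
= 5 * 1.18
= 5.90

5.90 armor


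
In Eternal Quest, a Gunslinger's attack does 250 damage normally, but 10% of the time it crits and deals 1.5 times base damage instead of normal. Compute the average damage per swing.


E[dmg] = base * (1 + crit_chance * (crit_mult - 1))
cc as decimal = 10/100 = 0.1
cm - 1 = 1.5 - 1 = 0.5
Bonus factor = 0.1 * 0.5 = 0.05
Total multiplier = 1 + 0.05 = 1.05
Expected damage = 250 * 1.05 = 262.50

262.50 damage


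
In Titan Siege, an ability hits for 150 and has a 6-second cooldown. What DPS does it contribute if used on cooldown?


DPS = damage / cooldown
= 150 / 6
= 25.00

25.00 DPS


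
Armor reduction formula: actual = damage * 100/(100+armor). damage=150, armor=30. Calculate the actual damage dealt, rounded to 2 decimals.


actual = 150 * 100 / (100 + 30)
= 150 * 100 / 130
= 15000 / 130
= 115.38

115.38 damage
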